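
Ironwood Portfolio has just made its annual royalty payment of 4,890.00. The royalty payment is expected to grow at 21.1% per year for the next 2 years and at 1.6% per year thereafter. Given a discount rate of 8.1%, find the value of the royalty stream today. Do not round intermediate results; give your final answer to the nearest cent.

D_1 = 5921.79000
D_2 = 7171.28769
Terminal value at year 2: TV = D_2×(1+g_2)/(r−g_2) = 7286.02829/0.065 = 112092.74297
P_0 = D_1/(1+r)^1 + D_2/(1+r)^2 + TV/(1+r)^2
    = 5478.06660 + 6136.85352 + 95923.74123 = 107538.66135

107538.66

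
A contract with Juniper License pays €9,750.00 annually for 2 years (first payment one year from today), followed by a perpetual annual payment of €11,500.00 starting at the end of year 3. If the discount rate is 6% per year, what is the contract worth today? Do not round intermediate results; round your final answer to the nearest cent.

PV of 2-year annuity: €9,750.00 × [1 − (1+0.06)^−2] / 0.06 = 17875.57850
Perpetuity value at year 2: €11,500.00 / 0.06 = 191666.66667
PV of perpetuity: 191666.66667 / (1+0.06)^2 = 170582.65100
Total PV = 17875.57850 + 170582.65100 = 188458.22950

€188458.23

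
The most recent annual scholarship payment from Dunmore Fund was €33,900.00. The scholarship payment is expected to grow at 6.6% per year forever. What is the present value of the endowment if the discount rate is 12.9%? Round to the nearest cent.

D₁ = D₀ × (1 + g) = €33,900.00 × 1.066 = €36,137.4000
Growing perpetuity: P = D₁ / (r − g) = €36,137.4000 / (0.129 − 0.066) = €573,609.52

€573609.52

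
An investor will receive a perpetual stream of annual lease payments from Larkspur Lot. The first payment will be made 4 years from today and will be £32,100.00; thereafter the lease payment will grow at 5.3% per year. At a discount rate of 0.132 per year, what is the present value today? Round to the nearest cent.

£280116.48

Value at end of year 3: C₁ / (r − g) = £32,100.00 / (0.132 − 0.053) = £406,329.1139
Discount to today: PV = £406,329.1139 / (1 + 0.132)^3 = £406,329.1139 / 1.450572 = £280,116.48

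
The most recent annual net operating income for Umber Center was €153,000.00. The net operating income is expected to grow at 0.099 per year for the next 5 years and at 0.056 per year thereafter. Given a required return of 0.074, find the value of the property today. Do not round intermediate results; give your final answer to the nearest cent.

€10890582.73

D_1 = 168147.00000
D_2 = 184793.55300
D_3 = 203088.11475
D_4 = 223193.83811
D_5 = 245290.02808
Terminal value at year 5: TV = D_5×(1+g_2)/(r−g_2) = 259026.26965/0.018 = 14390348.31400
P_0 = D_1/(1+r)^1 + D_2/(1+r)^2 + D_3/(1+r)^3 + D_4/(1+r)^4 + D_5/(1+r)^5 + TV/(1+r)^5
    = 156561.45251 + 160205.80662 + 163934.99207 + 167750.98350 + 171655.80155 + 10070473.69109 = 10890582.72735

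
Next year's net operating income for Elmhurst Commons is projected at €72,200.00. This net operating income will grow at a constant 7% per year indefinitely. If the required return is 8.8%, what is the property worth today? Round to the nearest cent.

Growing perpetuity: P = D₁ / (r − g) = €72,200.0000 / (0.088 − 0.07) = €4,011,111.11

€4011111.11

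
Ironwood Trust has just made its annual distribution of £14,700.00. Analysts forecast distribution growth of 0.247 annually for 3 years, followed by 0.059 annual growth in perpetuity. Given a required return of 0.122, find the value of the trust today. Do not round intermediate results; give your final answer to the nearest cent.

D_1 = 18330.90000
D_2 = 22858.63230
D_3 = 28504.71448
Terminal value at year 3: TV = D_3×(1+g_2)/(r−g_2) = 30186.49263/0.063 = 479150.67670
P_0 = D_1/(1+r)^1 + D_2/(1+r)^2 + D_3/(1+r)^3 + TV/(1+r)^3
    = 16337.70053 + 18157.85434 + 20180.78820 + 339229.43972 = 393905.78279

£393905.78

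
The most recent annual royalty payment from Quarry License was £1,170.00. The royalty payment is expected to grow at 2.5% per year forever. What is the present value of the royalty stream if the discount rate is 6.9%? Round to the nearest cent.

£27255.68

D₁ = D₀ × (1 + g) = £1,170.00 × 1.025 = £1,199.2500
Growing perpetuity: P = D₁ / (r − g) = £1,199.2500 / (0.069 − 0.025) = £27,255.68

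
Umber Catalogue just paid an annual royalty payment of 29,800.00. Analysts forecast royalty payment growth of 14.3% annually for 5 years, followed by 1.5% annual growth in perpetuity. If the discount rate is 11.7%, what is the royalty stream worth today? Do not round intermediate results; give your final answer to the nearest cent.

D_1 = 34061.40000
D_2 = 38932.18020
D_3 = 44499.48197
D_4 = 50862.90789
D_5 = 58136.30372
Terminal value at year 5: TV = D_5×(1+g_2)/(r−g_2) = 59008.34827/0.102 = 578513.21837
P_0 = D_1/(1+r)^1 + D_2/(1+r)^2 + D_3/(1+r)^3 + D_4/(1+r)^4 + D_5/(1+r)^5 + TV/(1+r)^5
    = 30493.64369 + 31203.43307 + 31929.74395 + 32672.96091 + 33433.47746 + 332695.87864 = 492429.13772

492429.14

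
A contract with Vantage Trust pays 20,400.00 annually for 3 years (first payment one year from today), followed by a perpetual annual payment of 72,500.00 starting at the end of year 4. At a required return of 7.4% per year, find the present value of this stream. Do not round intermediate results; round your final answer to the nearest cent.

843995.96

PV of 3-year annuity: 20,400.00 × [1 − (1+0.074)^−3] / 0.074 = 53147.19457
Perpetuity value at year 3: 72,500.00 / 0.074 = 979729.72973
PV of perpetuity: 979729.72973 / (1+0.074)^3 = 790848.76862
Total PV = 53147.19457 + 790848.76862 = 843995.96320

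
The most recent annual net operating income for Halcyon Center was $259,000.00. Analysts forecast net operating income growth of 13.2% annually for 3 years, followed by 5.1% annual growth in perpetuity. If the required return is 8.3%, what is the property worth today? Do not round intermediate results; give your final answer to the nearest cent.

$10563640.96

D_1 = 293188.00000
D_2 = 331888.81600
D_3 = 375698.13971
Terminal value at year 3: TV = D_3×(1+g_2)/(r−g_2) = 394858.74484/0.032 = 12339335.77617
P_0 = D_1/(1+r)^1 + D_2/(1+r)^2 + D_3/(1+r)^3 + TV/(1+r)^3
    = 270718.37488 + 282966.94402 + 295769.69587 + 9714185.94870 = 10563640.96347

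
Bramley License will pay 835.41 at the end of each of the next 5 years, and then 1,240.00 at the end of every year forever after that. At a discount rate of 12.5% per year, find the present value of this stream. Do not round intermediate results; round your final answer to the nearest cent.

PV of 5-year annuity: 835.41 × [1 − (1+0.125)^−5] / 0.125 = 2974.53440
Perpetuity value at year 5: 1,240.00 / 0.125 = 9920.00000
PV of perpetuity: 9920.00000 / (1+0.125)^5 = 5504.89526
Total PV = 2974.53440 + 5504.89526 = 8479.42965

8479.43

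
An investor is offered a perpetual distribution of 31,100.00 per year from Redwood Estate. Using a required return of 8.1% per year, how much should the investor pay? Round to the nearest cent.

383950.62

Level perpetuity: PV = C / r = 31,100.00 / 0.081 = 383,950.62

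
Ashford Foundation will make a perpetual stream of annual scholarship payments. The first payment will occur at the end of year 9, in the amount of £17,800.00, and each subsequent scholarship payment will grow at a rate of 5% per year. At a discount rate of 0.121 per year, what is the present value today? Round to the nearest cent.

Value at end of year 8: C₁ / (r − g) = £17,800.00 / (0.121 − 0.05) = £250,704.2254
Discount to today: PV = £250,704.2254 / (1 + 0.121)^8 = £250,704.2254 / 2.493704 = £100,534.88

£100534.88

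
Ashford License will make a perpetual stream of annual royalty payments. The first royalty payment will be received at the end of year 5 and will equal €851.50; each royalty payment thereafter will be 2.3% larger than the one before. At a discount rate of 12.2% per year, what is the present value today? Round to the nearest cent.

€5427.23

Value at end of year 4: C₁ / (r − g) = €851.50 / (0.122 − 0.023) = €8,601.0101
Discount to today: PV = €8,601.0101 / (1 + 0.122)^4 = €8,601.0101 / 1.584789 = €5,427.23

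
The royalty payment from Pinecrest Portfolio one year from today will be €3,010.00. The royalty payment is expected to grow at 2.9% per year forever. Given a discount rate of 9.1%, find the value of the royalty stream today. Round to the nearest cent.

€48548.39

Growing perpetuity: P = D₁ / (r − g) = €3,010.0000 / (0.091 − 0.029) = €48,548.39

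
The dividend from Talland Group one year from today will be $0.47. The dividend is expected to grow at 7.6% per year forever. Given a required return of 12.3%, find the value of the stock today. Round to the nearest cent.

Growing perpetuity: P = D₁ / (r − g) = $0.4700 / (0.123 − 0.076) = $10.00

$10.00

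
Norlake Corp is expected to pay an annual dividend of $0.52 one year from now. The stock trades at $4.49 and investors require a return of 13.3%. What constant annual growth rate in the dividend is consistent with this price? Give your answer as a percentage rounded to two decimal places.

P = D₁/(r−g) ⇒ g = r − D₁/P = 0.133 − $0.52/$4.49 = 0.017187

1.72%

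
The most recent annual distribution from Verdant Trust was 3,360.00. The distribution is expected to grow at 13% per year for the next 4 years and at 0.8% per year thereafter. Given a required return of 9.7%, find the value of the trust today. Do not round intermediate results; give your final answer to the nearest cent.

D_1 = 3796.80000
D_2 = 4290.38400
D_3 = 4848.13392
D_4 = 5478.39133
Terminal value at year 4: TV = D_4×(1+g_2)/(r−g_2) = 5522.21846/0.089 = 62047.39843
P_0 = D_1/(1+r)^1 + D_2/(1+r)^2 + D_3/(1+r)^3 + D_4/(1+r)^4 + TV/(1+r)^4
    = 3461.07566 + 3565.19188 + 3672.44014 + 3782.91463 + 42844.69608 = 57326.31839

57326.32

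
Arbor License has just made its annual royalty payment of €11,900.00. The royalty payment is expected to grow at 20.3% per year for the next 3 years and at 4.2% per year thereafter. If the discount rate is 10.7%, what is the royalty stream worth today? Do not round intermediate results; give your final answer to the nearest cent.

€287082.37

D_1 = 14315.70000
D_2 = 17221.78710
D_3 = 20717.80988
Terminal value at year 3: TV = D_3×(1+g_2)/(r−g_2) = 21587.95790/0.065 = 332122.42917
P_0 = D_1/(1+r)^1 + D_2/(1+r)^2 + D_3/(1+r)^3 + TV/(1+r)^3
    = 12931.97832 + 14053.45069 + 15272.17813 + 244824.76319 = 287082.37033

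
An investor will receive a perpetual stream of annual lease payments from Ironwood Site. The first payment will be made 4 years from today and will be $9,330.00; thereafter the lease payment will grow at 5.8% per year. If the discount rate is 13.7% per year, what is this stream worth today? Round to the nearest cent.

Value at end of year 3: C₁ / (r − g) = $9,330.00 / (0.137 − 0.058) = $118,101.2658
Discount to today: PV = $118,101.2658 / (1 + 0.137)^3 = $118,101.2658 / 1.469878 = $80,347.65

$80347.65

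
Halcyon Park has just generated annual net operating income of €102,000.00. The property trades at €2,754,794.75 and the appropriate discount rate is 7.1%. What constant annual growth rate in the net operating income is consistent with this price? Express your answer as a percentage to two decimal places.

3.28%

P = D₀(1+g)/(r−g) ⇒ P(r−g) = D₀(1+g) ⇒ g(P+D₀) = P·r − D₀
g = (P·r − D₀)/(P + D₀) = (€2,754,794.75×0.071 − €102,000.00) / (€2,754,794.75 + €102,000.00) = 0.032761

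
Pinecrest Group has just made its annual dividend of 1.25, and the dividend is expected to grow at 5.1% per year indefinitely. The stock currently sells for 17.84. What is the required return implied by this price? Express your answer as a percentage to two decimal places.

D₁ = 1.25 × 1.051 = 1.3138
P = D₁/(r − g) ⇒ r = D₁/P + g = 1.3138/17.84 + 0.051 = 0.073641 + 0.051 = 0.124641

12.46%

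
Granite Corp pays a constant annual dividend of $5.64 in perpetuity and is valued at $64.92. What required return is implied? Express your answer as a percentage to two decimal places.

P = C/r ⇒ r = C/P = $5.64/$64.92 = 0.086876

8.69%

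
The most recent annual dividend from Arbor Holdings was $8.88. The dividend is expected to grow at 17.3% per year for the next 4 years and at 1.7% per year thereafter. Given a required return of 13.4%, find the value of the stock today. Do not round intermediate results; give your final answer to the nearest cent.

D_1 = 10.41624
D_2 = 12.21825
D_3 = 14.33201
D_4 = 16.81144
Terminal value at year 4: TV = D_4×(1+g_2)/(r−g_2) = 17.09724/0.117 = 146.13024
P_0 = D_1/(1+r)^1 + D_2/(1+r)^2 + D_3/(1+r)^3 + D_4/(1+r)^4 + TV/(1+r)^4
    = 9.18540 + 9.50130 + 9.82806 + 10.16606 + 88.36655 = 127.04736

$127.05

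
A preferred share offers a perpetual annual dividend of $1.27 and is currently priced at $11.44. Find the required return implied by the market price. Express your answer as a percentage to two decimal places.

P = C/r ⇒ r = C/P = $1.27/$11.44 = 0.111014

11.10%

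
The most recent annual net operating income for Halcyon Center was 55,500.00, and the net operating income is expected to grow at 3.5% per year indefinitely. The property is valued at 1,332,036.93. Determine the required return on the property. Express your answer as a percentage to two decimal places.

D₁ = 55,500.00 × 1.035 = 57,442.5000
P = D₁/(r − g) ⇒ r = D₁/P + g = 57,442.5000/1,332,036.93 + 0.035 = 0.043124 + 0.035 = 0.078124

7.81%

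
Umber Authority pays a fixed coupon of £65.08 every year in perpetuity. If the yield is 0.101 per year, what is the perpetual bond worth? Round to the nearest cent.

£644.36

Level perpetuity: PV = C / r = £65.08 / 0.101 = £644.36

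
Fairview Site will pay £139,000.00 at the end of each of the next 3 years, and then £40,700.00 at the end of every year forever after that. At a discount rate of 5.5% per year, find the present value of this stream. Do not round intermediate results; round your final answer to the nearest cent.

£1005206.85

PV of 3-year annuity: £139,000.00 × [1 − (1+0.055)^−3] / 0.055 = 375012.73961
Perpetuity value at year 3: £40,700.00 / 0.055 = 740000.00000
PV of perpetuity: 740000.00000 / (1+0.055)^3 = 630194.11150
Total PV = 375012.73961 + 630194.11150 = 1005206.85110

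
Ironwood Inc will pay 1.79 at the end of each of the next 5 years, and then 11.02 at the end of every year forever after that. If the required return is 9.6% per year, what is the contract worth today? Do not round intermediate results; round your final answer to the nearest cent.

79.44

PV of 5-year annuity: 1.79 × [1 − (1+0.096)^−5] / 0.096 = 6.85542
Perpetuity value at year 5: 11.02 / 0.096 = 114.79167
PV of perpetuity: 114.79167 / (1+0.096)^5 = 72.58679
Total PV = 6.85542 + 72.58679 = 79.44221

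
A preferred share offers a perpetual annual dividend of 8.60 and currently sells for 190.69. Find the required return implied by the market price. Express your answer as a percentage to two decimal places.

4.51%

P = C/r ⇒ r = C/P = 8.60/190.69 = 0.045099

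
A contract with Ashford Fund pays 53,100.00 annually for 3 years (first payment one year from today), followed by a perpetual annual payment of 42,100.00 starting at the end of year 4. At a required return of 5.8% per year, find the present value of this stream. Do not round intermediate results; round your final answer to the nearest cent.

PV of 3-year annuity: 53,100.00 × [1 − (1+0.058)^−3] / 0.058 = 142463.78829
Perpetuity value at year 3: 42,100.00 / 0.058 = 725862.06897
PV of perpetuity: 725862.06897 / (1+0.058)^3 = 612910.55320
Total PV = 142463.78829 + 612910.55320 = 755374.34149

755374.34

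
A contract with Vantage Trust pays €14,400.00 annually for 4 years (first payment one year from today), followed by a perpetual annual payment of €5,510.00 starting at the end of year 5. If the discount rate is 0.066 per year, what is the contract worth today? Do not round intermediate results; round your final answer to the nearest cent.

€113871.08

PV of 4-year annuity: €14,400.00 × [1 − (1+0.066)^−4] / 0.066 = 49219.54734
Perpetuity value at year 4: €5,510.00 / 0.066 = 83484.84848
PV of perpetuity: 83484.84848 / (1+0.066)^4 = 64651.53558
Total PV = 49219.54734 + 64651.53558 = 113871.08292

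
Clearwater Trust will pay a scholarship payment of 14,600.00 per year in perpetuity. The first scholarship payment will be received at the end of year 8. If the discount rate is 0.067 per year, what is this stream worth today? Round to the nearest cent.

Value at end of year 7: C / r = 14,600.00 / 0.067 = 217,910.4478
Discount to today: PV = 217,910.4478 / (1 + 0.067)^7 = 217,910.4478 / 1.574530 = 138,397.14

138397.14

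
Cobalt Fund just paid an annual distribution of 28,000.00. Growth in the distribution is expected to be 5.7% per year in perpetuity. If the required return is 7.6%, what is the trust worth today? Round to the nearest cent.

1557684.21

D₁ = D₀ × (1 + g) = 28,000.00 × 1.057 = 29,596.0000
Growing perpetuity: P = D₁ / (r − g) = 29,596.0000 / (0.076 − 0.057) = 1,557,684.21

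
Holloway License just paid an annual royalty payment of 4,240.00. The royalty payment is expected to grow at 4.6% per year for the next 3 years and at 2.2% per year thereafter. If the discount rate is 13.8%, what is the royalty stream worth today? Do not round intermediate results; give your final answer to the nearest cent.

39780.56

D_1 = 4435.04000
D_2 = 4639.05184
D_3 = 4852.44822
Terminal value at year 3: TV = D_3×(1+g_2)/(r−g_2) = 4959.20209/0.116 = 42751.74212
P_0 = D_1/(1+r)^1 + D_2/(1+r)^2 + D_3/(1+r)^3 + TV/(1+r)^3
    = 3897.22320 + 3582.15770 + 3292.56323 + 29008.61743 = 39780.56157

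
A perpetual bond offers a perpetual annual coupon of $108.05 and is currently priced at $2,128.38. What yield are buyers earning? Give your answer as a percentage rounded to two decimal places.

5.08%

P = C/r ⇒ r = C/P = $108.05/$2,128.38 = 0.050766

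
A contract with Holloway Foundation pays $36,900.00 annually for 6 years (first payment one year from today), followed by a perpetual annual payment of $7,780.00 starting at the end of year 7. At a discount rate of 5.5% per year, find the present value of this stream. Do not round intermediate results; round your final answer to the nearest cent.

PV of 6-year annuity: $36,900.00 × [1 − (1+0.055)^−6] / 0.055 = 184335.06839
Perpetuity value at year 6: $7,780.00 / 0.055 = 141454.54545
PV of perpetuity: 141454.54545 / (1+0.055)^6 = 102589.31965
Total PV = 184335.06839 + 102589.31965 = 286924.38804

$286924.39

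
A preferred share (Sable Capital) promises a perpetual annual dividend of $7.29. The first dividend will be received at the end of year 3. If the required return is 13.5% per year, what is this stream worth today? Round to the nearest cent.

Value at end of year 2: C / r = $7.29 / 0.135 = $54.0000
Discount to today: PV = $54.0000 / (1 + 0.135)^2 = $54.0000 / 1.288225 = $41.92

$41.92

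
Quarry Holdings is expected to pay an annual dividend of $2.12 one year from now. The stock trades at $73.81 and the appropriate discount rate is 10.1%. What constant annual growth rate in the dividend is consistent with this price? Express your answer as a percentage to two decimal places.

7.23%

P = D₁/(r−g) ⇒ g = r − D₁/P = 0.101 − $2.12/$73.81 = 0.072278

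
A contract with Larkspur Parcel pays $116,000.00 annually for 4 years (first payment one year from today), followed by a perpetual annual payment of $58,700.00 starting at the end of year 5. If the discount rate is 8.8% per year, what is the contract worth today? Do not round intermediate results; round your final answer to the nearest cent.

PV of 4-year annuity: $116,000.00 × [1 − (1+0.088)^−4] / 0.088 = 377463.20823
Perpetuity value at year 4: $58,700.00 / 0.088 = 667045.45455
PV of perpetuity: 667045.45455 / (1+0.088)^4 = 476036.05521
Total PV = 377463.20823 + 476036.05521 = 853499.26344

$853499.26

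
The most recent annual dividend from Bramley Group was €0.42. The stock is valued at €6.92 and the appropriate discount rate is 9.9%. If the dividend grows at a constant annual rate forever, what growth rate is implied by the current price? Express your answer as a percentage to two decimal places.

P = D₀(1+g)/(r−g) ⇒ P(r−g) = D₀(1+g) ⇒ g(P+D₀) = P·r − D₀
g = (P·r − D₀)/(P + D₀) = (€6.92×0.099 − €0.42) / (€6.92 + €0.42) = 0.036114

3.61%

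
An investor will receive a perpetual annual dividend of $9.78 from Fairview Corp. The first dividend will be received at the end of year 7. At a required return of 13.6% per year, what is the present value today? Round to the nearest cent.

Value at end of year 6: C / r = $9.78 / 0.136 = $71.9118
Discount to today: PV = $71.9118 / (1 + 0.136)^6 = $71.9118 / 2.149166 = $33.46

$33.46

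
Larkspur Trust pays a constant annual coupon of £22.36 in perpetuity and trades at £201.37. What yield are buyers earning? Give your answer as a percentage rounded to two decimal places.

11.10%

P = C/r ⇒ r = C/P = £22.36/£201.37 = 0.111039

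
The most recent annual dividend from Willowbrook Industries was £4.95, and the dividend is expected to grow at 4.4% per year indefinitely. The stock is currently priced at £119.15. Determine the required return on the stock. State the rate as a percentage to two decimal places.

8.74%

D₁ = £4.95 × 1.044 = £5.1678
P = D₁/(r − g) ⇒ r = D₁/P + g = £5.1678/£119.15 + 0.044 = 0.043372 + 0.044 = 0.087372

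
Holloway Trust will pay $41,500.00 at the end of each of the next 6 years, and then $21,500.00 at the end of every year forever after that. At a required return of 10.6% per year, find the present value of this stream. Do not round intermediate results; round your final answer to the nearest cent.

PV of 6-year annuity: $41,500.00 × [1 − (1+0.106)^−6] / 0.106 = 177609.09655
Perpetuity value at year 6: $21,500.00 / 0.106 = 202830.18868
PV of perpetuity: 202830.18868 / (1+0.106)^6 = 110815.83745
Total PV = 177609.09655 + 110815.83745 = 288424.93401

$288424.93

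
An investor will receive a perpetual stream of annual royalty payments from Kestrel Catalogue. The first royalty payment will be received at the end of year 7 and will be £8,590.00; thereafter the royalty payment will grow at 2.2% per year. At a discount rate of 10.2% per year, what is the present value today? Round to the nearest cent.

Value at end of year 6: C₁ / (r − g) = £8,590.00 / (0.102 − 0.022) = £107,375.0000
Discount to today: PV = £107,375.0000 / (1 + 0.102)^6 = £107,375.0000 / 1.790975 = £59,953.37

£59953.37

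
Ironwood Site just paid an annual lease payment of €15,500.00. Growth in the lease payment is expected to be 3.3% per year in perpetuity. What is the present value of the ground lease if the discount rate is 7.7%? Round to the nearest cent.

€363897.73

D₁ = D₀ × (1 + g) = €15,500.00 × 1.033 = €16,011.5000
Growing perpetuity: P = D₁ / (r − g) = €16,011.5000 / (0.077 − 0.033) = €363,897.73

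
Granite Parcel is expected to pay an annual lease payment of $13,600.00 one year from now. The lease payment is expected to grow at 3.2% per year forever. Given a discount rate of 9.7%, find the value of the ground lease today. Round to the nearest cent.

Growing perpetuity: P = D₁ / (r − g) = $13,600.0000 / (0.097 − 0.032) = $209,230.77

$209230.77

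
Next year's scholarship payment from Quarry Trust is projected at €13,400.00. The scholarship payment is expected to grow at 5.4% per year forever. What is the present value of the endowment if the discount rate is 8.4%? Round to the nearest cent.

Growing perpetuity: P = D₁ / (r − g) = €13,400.0000 / (0.084 − 0.054) = €446,666.67

€446666.67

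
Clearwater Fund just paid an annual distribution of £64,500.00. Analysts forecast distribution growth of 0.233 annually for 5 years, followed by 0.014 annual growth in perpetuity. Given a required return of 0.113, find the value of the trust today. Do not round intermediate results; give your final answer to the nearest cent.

£1545379.67

D_1 = 79528.50000
D_2 = 98058.64050
D_3 = 120906.30374
D_4 = 149077.47251
D_5 = 183812.52360
Terminal value at year 5: TV = D_5×(1+g_2)/(r−g_2) = 186385.89893/0.099 = 1882685.84779
P_0 = D_1/(1+r)^1 + D_2/(1+r)^2 + D_3/(1+r)^3 + D_4/(1+r)^4 + D_5/(1+r)^5 + TV/(1+r)^5
    = 71454.17790 + 79158.13239 + 87692.70192 + 97147.44067 + 107621.55826 + 1102305.65734 = 1545379.66847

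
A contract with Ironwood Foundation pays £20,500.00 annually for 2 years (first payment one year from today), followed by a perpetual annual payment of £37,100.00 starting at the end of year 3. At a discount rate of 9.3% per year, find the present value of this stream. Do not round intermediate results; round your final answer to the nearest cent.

PV of 2-year annuity: £20,500.00 × [1 − (1+0.093)^−2] / 0.093 = 35915.57018
Perpetuity value at year 2: £37,100.00 / 0.093 = 398924.73118
PV of perpetuity: 398924.73118 / (1+0.093)^2 = 333926.30905
Total PV = 35915.57018 + 333926.30905 = 369841.87923

£369841.88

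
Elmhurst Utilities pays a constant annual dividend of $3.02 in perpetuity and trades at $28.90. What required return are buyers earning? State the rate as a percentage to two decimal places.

10.45%

P = C/r ⇒ r = C/P = $3.02/$28.90 = 0.104498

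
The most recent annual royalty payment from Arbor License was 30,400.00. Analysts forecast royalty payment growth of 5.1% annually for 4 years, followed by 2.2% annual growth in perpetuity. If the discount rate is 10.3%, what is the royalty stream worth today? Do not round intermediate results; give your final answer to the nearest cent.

424118.17

D_1 = 31950.40000
D_2 = 33579.87040
D_3 = 35292.44379
D_4 = 37092.35842
Terminal value at year 4: TV = D_4×(1+g_2)/(r−g_2) = 37908.39031/0.081 = 468004.81863
P_0 = D_1/(1+r)^1 + D_2/(1+r)^2 + D_3/(1+r)^3 + D_4/(1+r)^4 + TV/(1+r)^4
    = 28966.81777 + 27601.20170 + 26299.96644 + 25060.07682 + 316190.10506 = 424118.16780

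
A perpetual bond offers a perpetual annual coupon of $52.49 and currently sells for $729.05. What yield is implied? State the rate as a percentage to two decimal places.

P = C/r ⇒ r = C/P = $52.49/$729.05 = 0.071998

7.20%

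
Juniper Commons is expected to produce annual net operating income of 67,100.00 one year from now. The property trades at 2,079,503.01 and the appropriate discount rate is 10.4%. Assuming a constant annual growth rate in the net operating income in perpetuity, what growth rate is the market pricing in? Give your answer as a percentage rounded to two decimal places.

7.17%

P = D₁/(r−g) ⇒ g = r − D₁/P = 0.104 − 67,100.00/2,079,503.01 = 0.071733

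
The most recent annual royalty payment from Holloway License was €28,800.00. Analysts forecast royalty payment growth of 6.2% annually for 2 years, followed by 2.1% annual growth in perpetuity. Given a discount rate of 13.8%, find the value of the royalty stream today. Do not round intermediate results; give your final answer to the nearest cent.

D_1 = 30585.60000
D_2 = 32481.90720
Terminal value at year 2: TV = D_2×(1+g_2)/(r−g_2) = 33164.02725/0.117 = 283453.22437
P_0 = D_1/(1+r)^1 + D_2/(1+r)^2 + TV/(1+r)^2
    = 26876.62566 + 25081.70163 + 218875.36205 = 270833.68933

€270833.69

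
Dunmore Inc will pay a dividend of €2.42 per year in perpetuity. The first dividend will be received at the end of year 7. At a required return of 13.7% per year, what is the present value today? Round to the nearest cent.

Value at end of year 6: C / r = €2.42 / 0.137 = €17.6642
Discount to today: PV = €17.6642 / (1 + 0.137)^6 = €17.6642 / 2.160542 = €8.18

€8.18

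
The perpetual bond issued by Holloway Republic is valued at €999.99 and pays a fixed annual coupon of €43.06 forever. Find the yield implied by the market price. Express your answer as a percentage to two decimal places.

4.31%

P = C/r ⇒ r = C/P = €43.06/€999.99 = 0.043060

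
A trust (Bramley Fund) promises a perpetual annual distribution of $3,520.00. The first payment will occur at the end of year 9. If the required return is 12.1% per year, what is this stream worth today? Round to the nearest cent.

$11665.74

Value at end of year 8: C / r = $3,520.00 / 0.121 = $29,090.9091
Discount to today: PV = $29,090.9091 / (1 + 0.121)^8 = $29,090.9091 / 2.493704 = $11,665.74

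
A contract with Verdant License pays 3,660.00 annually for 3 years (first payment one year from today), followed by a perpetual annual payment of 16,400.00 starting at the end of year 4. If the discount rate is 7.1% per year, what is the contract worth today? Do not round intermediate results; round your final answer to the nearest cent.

PV of 3-year annuity: 3,660.00 × [1 − (1+0.071)^−3] / 0.071 = 9587.47503
Perpetuity value at year 3: 16,400.00 / 0.071 = 230985.91549
PV of perpetuity: 230985.91549 / (1+0.071)^3 = 188025.64486
Total PV = 9587.47503 + 188025.64486 = 197613.11989

197613.12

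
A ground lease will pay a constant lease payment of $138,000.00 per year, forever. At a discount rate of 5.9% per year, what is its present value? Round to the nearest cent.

Level perpetuity: PV = C / r = $138,000.00 / 0.059 = $2,338,983.05

$2338983.05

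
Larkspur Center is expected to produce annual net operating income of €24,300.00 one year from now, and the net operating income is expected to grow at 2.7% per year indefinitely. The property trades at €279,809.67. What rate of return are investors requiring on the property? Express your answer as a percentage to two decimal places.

P = D₁/(r − g) ⇒ r = D₁/P + g = €24,300.0000/€279,809.67 + 0.027 = 0.086845 + 0.027 = 0.113845

11.38%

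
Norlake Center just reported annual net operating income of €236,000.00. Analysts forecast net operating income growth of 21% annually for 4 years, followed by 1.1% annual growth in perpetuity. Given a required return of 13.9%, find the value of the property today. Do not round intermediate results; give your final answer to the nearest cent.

D_1 = 285560.00000
D_2 = 345527.60000
D_3 = 418088.39600
D_4 = 505886.95916
Terminal value at year 4: TV = D_4×(1+g_2)/(r−g_2) = 511451.71571/0.128 = 3995716.52899
P_0 = D_1/(1+r)^1 + D_2/(1+r)^2 + D_3/(1+r)^3 + D_4/(1+r)^4 + TV/(1+r)^4
    = 250711.15013 + 266339.32543 + 282941.68899 + 300578.96724 + 2374104.18654 = 3474675.31833

€3474675.32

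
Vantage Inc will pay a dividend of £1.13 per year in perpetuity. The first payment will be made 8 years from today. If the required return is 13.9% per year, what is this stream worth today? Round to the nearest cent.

Value at end of year 7: C / r = £1.13 / 0.139 = £8.1295
Discount to today: PV = £8.1295 / (1 + 0.139)^7 = £8.1295 / 2.486944 = £3.27

£3.27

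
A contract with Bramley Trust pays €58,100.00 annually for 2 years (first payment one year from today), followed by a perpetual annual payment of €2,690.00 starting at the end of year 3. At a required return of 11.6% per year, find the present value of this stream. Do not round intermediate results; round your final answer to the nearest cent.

€117329.92

PV of 2-year annuity: €58,100.00 × [1 − (1+0.116)^−2] / 0.116 = 98710.51245
Perpetuity value at year 2: €2,690.00 / 0.116 = 23189.65517
PV of perpetuity: 23189.65517 / (1+0.116)^2 = 18619.40942
Total PV = 98710.51245 + 18619.40942 = 117329.92187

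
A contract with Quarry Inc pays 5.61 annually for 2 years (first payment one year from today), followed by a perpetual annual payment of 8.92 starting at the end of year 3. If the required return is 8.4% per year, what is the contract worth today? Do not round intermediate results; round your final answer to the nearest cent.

PV of 2-year annuity: 5.61 × [1 − (1+0.084)^−2] / 0.084 = 9.94952
Perpetuity value at year 2: 8.92 / 0.084 = 106.19048
PV of perpetuity: 106.19048 / (1+0.084)^2 = 90.37057
Total PV = 9.94952 + 90.37057 = 100.32008

100.32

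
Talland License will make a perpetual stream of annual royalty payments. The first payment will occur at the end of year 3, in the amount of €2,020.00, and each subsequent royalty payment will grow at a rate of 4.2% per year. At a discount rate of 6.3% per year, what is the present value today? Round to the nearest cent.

Value at end of year 2: C₁ / (r − g) = €2,020.00 / (0.063 − 0.042) = €96,190.4762
Discount to today: PV = €96,190.4762 / (1 + 0.063)^2 = €96,190.4762 / 1.129969 = €85,126.65

€85126.65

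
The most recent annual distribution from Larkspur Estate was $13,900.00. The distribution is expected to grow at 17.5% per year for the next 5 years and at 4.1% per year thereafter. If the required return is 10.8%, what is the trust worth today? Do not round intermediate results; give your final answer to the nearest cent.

D_1 = 16332.50000
D_2 = 19190.68750
D_3 = 22549.05781
D_4 = 26495.14293
D_5 = 31131.79294
Terminal value at year 5: TV = D_5×(1+g_2)/(r−g_2) = 32408.19645/0.067 = 483704.42467
P_0 = D_1/(1+r)^1 + D_2/(1+r)^2 + D_3/(1+r)^3 + D_4/(1+r)^4 + D_5/(1+r)^5 + TV/(1+r)^5
    = 14740.52347 + 15631.87281 + 16577.12144 + 17579.52860 + 18642.55063 + 289655.15239 = 372826.74933

$372826.75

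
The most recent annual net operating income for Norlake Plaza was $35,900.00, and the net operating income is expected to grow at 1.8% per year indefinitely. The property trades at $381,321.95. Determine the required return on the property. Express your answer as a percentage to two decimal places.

D₁ = $35,900.00 × 1.018 = $36,546.2000
P = D₁/(r − g) ⇒ r = D₁/P + g = $36,546.2000/$381,321.95 + 0.018 = 0.095841 + 0.018 = 0.113841

11.38%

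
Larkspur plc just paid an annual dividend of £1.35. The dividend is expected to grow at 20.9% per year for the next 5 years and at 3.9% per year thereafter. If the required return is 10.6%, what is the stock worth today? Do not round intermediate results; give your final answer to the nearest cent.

D_1 = 1.63215
D_2 = 1.97327
D_3 = 2.38568
D_4 = 2.88429
D_5 = 3.48711
Terminal value at year 5: TV = D_5×(1+g_2)/(r−g_2) = 3.62310/0.067 = 54.07618
P_0 = D_1/(1+r)^1 + D_2/(1+r)^2 + D_3/(1+r)^3 + D_4/(1+r)^4 + D_5/(1+r)^5 + TV/(1+r)^5
    = 1.47572 + 1.61316 + 1.76339 + 1.92761 + 2.10712 + 32.67611 = 41.56311

£41.56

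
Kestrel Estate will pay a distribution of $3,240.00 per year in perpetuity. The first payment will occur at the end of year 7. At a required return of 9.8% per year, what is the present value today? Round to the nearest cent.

$18867.09

Value at end of year 6: C / r = $3,240.00 / 0.098 = $33,061.2245
Discount to today: PV = $33,061.2245 / (1 + 0.098)^6 = $33,061.2245 / 1.752323 = $18,867.09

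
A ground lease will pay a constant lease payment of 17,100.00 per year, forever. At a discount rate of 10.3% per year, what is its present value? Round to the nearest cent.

166019.42

Level perpetuity: PV = C / r = 17,100.00 / 0.103 = 166,019.42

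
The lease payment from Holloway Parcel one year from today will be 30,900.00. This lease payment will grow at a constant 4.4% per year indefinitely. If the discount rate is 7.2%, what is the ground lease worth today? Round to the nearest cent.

1103571.43

Growing perpetuity: P = D₁ / (r − g) = 30,900.0000 / (0.072 − 0.044) = 1,103,571.43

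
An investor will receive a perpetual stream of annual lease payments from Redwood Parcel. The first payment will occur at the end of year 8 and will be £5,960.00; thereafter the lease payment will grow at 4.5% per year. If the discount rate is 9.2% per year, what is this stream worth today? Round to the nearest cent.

£68484.13

Value at end of year 7: C₁ / (r − g) = £5,960.00 / (0.092 − 0.045) = £126,808.5106
Discount to today: PV = £126,808.5106 / (1 + 0.092)^7 = £126,808.5106 / 1.851648 = £68,484.13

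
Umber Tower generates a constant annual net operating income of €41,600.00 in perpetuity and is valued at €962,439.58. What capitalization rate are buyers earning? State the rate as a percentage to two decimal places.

P = C/r ⇒ r = C/P = €41,600.00/€962,439.58 = 0.043223

4.32%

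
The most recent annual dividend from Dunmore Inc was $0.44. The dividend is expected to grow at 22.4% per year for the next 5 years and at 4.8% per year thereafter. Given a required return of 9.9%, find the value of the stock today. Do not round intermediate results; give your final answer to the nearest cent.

D_1 = 0.53856
D_2 = 0.65920
D_3 = 0.80686
D_4 = 0.98759
D_5 = 1.20881
Terminal value at year 5: TV = D_5×(1+g_2)/(r−g_2) = 1.26684/0.051 = 24.83996
P_0 = D_1/(1+r)^1 + D_2/(1+r)^2 + D_3/(1+r)^3 + D_4/(1+r)^4 + D_5/(1+r)^5 + TV/(1+r)^5
    = 0.49005 + 0.54578 + 0.60786 + 0.67700 + 0.75400 + 15.49396 = 18.56865

$18.57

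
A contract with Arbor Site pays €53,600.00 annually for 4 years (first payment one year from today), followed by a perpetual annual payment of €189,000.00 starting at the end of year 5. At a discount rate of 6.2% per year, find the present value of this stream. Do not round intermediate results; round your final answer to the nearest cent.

€2581352.51

PV of 4-year annuity: €53,600.00 × [1 − (1+0.062)^−4] / 0.062 = 184882.22910
Perpetuity value at year 4: €189,000.00 / 0.062 = 3048387.09677
PV of perpetuity: 3048387.09677 / (1+0.062)^4 = 2396470.28147
Total PV = 184882.22910 + 2396470.28147 = 2581352.51057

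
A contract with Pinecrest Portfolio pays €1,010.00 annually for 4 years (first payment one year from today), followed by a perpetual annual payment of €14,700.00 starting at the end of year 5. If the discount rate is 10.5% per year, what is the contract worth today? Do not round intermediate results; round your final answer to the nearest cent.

PV of 4-year annuity: €1,010.00 × [1 − (1+0.105)^−4] / 0.105 = 3167.21692
Perpetuity value at year 4: €14,700.00 / 0.105 = 140000.00000
PV of perpetuity: 140000.00000 / (1+0.105)^4 = 93902.88245
Total PV = 3167.21692 + 93902.88245 = 97070.09937

€97070.10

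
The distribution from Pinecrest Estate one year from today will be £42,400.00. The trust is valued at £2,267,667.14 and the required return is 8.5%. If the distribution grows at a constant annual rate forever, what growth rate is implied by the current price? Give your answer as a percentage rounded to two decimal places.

P = D₁/(r−g) ⇒ g = r − D₁/P = 0.085 − £42,400.00/£2,267,667.14 = 0.066302

6.63%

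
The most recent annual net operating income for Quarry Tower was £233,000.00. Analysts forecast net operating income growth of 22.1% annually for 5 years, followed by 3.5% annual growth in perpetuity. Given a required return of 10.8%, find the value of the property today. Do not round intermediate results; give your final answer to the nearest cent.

D_1 = 284493.00000
D_2 = 347365.95300
D_3 = 424133.82861
D_4 = 517867.40474
D_5 = 632316.10118
Terminal value at year 5: TV = D_5×(1+g_2)/(r−g_2) = 654447.16472/0.073 = 8965029.65376
P_0 = D_1/(1+r)^1 + D_2/(1+r)^2 + D_3/(1+r)^3 + D_4/(1+r)^4 + D_5/(1+r)^5 + TV/(1+r)^5
    = 256762.63538 + 282948.71642 + 311805.39960 + 343605.04775 + 378647.80082 + 5368499.64171 = 6942269.24167

£6942269.24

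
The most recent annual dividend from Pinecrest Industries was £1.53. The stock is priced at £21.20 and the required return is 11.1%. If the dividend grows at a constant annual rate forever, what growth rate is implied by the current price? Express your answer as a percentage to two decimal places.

3.62%

P = D₀(1+g)/(r−g) ⇒ P(r−g) = D₀(1+g) ⇒ g(P+D₀) = P·r − D₀
g = (P·r − D₀)/(P + D₀) = (£21.20×0.111 − £1.53) / (£21.20 + £1.53) = 0.036216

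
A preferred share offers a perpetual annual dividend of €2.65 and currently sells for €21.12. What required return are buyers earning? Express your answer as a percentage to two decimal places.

12.55%

P = C/r ⇒ r = C/P = €2.65/€21.12 = 0.125473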